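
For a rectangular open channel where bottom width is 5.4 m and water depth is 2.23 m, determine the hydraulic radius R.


For a rectangular section:
Flow area A = b * y = 5.4 * 2.23 = 12.04 m^2.
Wetted perimeter P = b + 2y = 5.4 + 2*2.23 = 9.86 m.
Hydraulic radius R = A/P = 12.04 / 9.86 = 1.2213 m.

1.2213


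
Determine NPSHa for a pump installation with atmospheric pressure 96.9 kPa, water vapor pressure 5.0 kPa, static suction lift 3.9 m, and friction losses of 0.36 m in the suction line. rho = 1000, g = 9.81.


NPSHa = p_atm/(rho*g) - z_s - hf_s - p_vap/(rho*g).
p_atm/(rho*g) = 96.9*1000 / (1000*9.81) = 9.878 m.
p_vap/(rho*g) = 5.0*1000 / (1000*9.81) = 0.51 m.
NPSHa = 9.878 - 3.9 - 0.36 - 0.51
      = 5.11 m.

5.11


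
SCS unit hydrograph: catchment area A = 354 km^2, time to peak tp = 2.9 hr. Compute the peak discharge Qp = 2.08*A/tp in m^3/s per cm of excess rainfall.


SCS formula: Qp = 2.08 * A / tp.
Qp = 2.08 * 354 / 2.9
   = 736.32 / 2.9
   = 253.9 m^3/s per cm.

253.9


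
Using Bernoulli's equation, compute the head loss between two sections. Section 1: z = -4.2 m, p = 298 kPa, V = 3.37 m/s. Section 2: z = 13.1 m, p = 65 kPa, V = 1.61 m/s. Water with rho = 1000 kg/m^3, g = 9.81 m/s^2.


Total head at each section: H = z + p/(rho*g) + V^2/(2g).
H1 = -4.2 + 298*1000/(1000*9.81) + 3.37^2/(2*9.81)
   = -4.2 + 30.377 + 0.5788
   = 26.756 m.
H2 = 13.1 + 65*1000/(1000*9.81) + 1.61^2/(2*9.81)
   = 13.1 + 6.626 + 0.1321
   = 19.858 m.
h_L = H1 - H2 = 26.756 - 19.858 = 6.898 m.

6.898


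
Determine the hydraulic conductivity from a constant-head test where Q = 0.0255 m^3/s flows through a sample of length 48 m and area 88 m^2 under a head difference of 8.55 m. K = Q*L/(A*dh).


From K = Q*L / (A*dh):
Numerator: Q*L = 0.0255 * 48 = 1.224.
Denominator: A*dh = 88 * 8.55 = 752.4.
K = 1.224 / 752.4 = 0.001627 m/s.

0.001627


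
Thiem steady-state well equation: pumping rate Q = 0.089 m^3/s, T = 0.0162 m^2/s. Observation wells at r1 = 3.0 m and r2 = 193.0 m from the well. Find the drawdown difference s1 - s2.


Thiem equation: s1 - s2 = Q/(2*pi*T) * ln(r2/r1).
ln(r2/r1) = ln(193.0/3.0) = 4.1641.
Q/(2*pi*T) = 0.089 / (2*pi*0.0162) = 0.089 / 0.1018 = 0.8744.
s1 - s2 = 0.8744 * 4.1641 = 3.6409 m.

3.6409


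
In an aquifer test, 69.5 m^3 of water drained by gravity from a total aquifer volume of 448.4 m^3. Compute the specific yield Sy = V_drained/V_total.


Specific yield Sy = Volume drained / Total volume.
Sy = 69.5 / 448.4
   = 0.155.

0.155


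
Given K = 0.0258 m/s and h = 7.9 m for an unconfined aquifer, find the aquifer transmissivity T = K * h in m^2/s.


Transmissivity is defined as T = K * h.
T = 0.0258 * 7.9
  = 0.2038 m^2/s.

0.2038


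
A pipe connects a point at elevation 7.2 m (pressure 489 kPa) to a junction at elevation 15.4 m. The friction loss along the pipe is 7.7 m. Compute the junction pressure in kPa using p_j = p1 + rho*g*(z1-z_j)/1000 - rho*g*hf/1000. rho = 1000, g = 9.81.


Junction pressure: p_j = p1 + rho*g*(z1 - z_j)/1000 - rho*g*hf/1000.
Elevation term = 1000*9.81*(7.2 - 15.4)/1000 = -80.442 kPa.
Friction term = 1000*9.81*7.7/1000 = 75.537 kPa.
p_j = 489 + -80.442 - 75.537 = 333.02 kPa.

333.02


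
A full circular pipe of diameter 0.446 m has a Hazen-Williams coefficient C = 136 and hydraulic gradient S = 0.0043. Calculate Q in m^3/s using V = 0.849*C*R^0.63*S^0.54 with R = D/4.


For a full circular pipe, R = D/4 = 0.446/4 = 0.1115 m.
V = 0.849 * 136 * 0.1115^0.63 * 0.0043^0.54
  = 0.849 * 136 * 0.251063 * 0.052732
  = 1.5286 m/s.
Pipe area A = pi*D^2/4 = pi*0.446^2/4 = 0.1562 m^2.
Q = A * V = 0.1562 * 1.5286 = 0.2388 m^3/s.

0.2388


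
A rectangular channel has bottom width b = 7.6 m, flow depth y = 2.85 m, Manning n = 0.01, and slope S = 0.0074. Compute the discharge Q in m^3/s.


For a rectangular channel, the cross-sectional area A = b * y = 7.6 * 2.85 = 21.66 m^2.
The wetted perimeter P = b + 2y = 7.6 + 2*2.85 = 13.3 m.
Hydraulic radius R = A/P = 21.66/13.3 = 1.6286 m.
Velocity V = (1/n)*R^(2/3)*S^(1/2) = (1/0.01)*1.6286^(2/3)*0.0074^(1/2) = 11.9075 m/s.
Discharge Q = A * V = 21.66 * 11.9075 = 257.916 m^3/s.

257.916


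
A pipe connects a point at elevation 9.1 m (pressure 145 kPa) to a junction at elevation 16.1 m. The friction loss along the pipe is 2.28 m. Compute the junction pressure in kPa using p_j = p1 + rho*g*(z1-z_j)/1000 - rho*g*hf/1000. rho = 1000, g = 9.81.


Junction pressure: p_j = p1 + rho*g*(z1 - z_j)/1000 - rho*g*hf/1000.
Elevation term = 1000*9.81*(9.1 - 16.1)/1000 = -68.67 kPa.
Friction term = 1000*9.81*2.28/1000 = 22.367 kPa.
p_j = 145 + -68.67 - 22.367 = 53.96 kPa.

53.96


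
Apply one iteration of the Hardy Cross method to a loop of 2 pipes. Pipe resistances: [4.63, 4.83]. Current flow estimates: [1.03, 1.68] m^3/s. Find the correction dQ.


Numerator terms (r*Q*|Q|): 4.63*1.03*|1.03| = 4.912; 4.83*1.68*|1.68| = 13.6322.
Sum of numerator = 18.5442.
Denominator terms (r*|Q|): 4.63*|1.03| = 4.7689; 4.83*|1.68| = 8.1144.
2 * sum of denominator = 2 * 12.8833 = 25.7666.
dQ = -18.5442 / 25.7666 = -0.7197 m^3/s.

-0.7197


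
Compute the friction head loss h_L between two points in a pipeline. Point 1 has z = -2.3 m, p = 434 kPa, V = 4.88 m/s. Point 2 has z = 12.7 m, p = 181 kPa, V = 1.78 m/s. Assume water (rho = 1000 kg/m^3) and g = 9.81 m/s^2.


Total head at each section: H = z + p/(rho*g) + V^2/(2g).
H1 = -2.3 + 434*1000/(1000*9.81) + 4.88^2/(2*9.81)
   = -2.3 + 44.241 + 1.2138
   = 43.154 m.
H2 = 12.7 + 181*1000/(1000*9.81) + 1.78^2/(2*9.81)
   = 12.7 + 18.451 + 0.1615
   = 31.312 m.
h_L = H1 - H2 = 43.154 - 31.312 = 11.842 m.

11.842


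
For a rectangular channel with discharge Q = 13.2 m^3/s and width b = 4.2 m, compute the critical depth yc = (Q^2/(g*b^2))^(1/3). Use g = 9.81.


Using yc = (Q^2 / (g * b^2))^(1/3):
Q^2 = 13.2^2 = 174.24.
g * b^2 = 9.81 * 4.2^2 = 9.81 * 17.64 = 173.05.
Q^2 / (g*b^2) = 174.24 / 173.05 = 1.0069.
yc = 1.0069^(1/3) = 1.0023 m.

1.0023


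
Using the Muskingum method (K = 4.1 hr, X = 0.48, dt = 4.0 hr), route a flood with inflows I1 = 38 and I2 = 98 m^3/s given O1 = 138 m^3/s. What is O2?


Muskingum coefficients:
denom = 2*K*(1-X) + dt = 2*4.1*(1-0.48) + 4.0 = 8.264.
C0 = (dt - 2*K*X)/denom = (4.0 - 2*4.1*0.48)/8.264 = 0.0077.
C1 = (dt + 2*K*X)/denom = (4.0 + 2*4.1*0.48)/8.264 = 0.9603.
C2 = (2*K*(1-X) - dt)/denom = 0.0319.
O2 = C0*I2 + C1*I1 + C2*O1
   = 0.0077*98 + 0.9603*38 + 0.0319*138
   = 41.66 m^3/s.

41.66


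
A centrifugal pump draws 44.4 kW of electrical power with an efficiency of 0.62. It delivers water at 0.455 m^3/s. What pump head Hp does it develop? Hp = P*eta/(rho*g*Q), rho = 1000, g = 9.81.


Pump head formula: Hp = P * eta / (rho * g * Q).
Numerator: P * eta = 44.4 * 1000 * 0.62 = 27528.0 W.
Denominator: rho * g * Q = 1000 * 9.81 * 0.455 = 4463.55.
Hp = 27528.0 / 4463.55 = 6.17 m.

6.17


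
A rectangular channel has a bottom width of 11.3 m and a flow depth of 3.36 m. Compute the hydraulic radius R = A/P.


For a rectangular section:
Flow area A = b * y = 11.3 * 3.36 = 37.97 m^2.
Wetted perimeter P = b + 2y = 11.3 + 2*3.36 = 18.02 m.
Hydraulic radius R = A/P = 37.97 / 18.02 = 2.107 m.

2.107


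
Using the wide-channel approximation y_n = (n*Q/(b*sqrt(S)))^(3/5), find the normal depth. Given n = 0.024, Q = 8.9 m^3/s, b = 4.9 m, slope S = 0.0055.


We use the wide-channel approximation y_n = (n*Q/(b*sqrt(S)))^(3/5).
sqrt(S) = sqrt(0.0055) = 0.074162.
Numerator: n*Q = 0.024 * 8.9 = 0.2136.
Denominator: b*sqrt(S) = 4.9 * 0.074162 = 0.363394.
arg = 0.5878.
y_n = 0.5878^(3/5) = 0.727 m.

0.727


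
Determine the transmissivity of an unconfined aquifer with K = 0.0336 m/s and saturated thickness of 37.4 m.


Transmissivity is defined as T = K * h.
T = 0.0336 * 37.4
  = 1.2566 m^2/s.

1.2566


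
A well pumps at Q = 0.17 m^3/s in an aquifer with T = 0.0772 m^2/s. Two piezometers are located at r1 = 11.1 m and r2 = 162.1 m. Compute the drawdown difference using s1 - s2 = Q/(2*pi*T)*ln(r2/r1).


Thiem equation: s1 - s2 = Q/(2*pi*T) * ln(r2/r1).
ln(r2/r1) = ln(162.1/11.1) = 2.6813.
Q/(2*pi*T) = 0.17 / (2*pi*0.0772) = 0.17 / 0.4851 = 0.3505.
s1 - s2 = 0.3505 * 2.6813 = 0.9397 m.

0.9397


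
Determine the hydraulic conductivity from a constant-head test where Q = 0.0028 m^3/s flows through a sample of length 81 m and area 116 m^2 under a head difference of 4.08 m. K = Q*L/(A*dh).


From K = Q*L / (A*dh):
Numerator: Q*L = 0.0028 * 81 = 0.2268.
Denominator: A*dh = 116 * 4.08 = 473.28.
K = 0.2268 / 473.28 = 0.000479 m/s.

0.000479


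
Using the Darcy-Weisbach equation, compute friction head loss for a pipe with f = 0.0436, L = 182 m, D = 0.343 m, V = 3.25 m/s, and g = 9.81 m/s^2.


Darcy-Weisbach equation: h_f = f * (L/D) * V^2/(2g).
f * L/D = 0.0436 * 182/0.343 = 23.1347.
V^2/(2g) = 3.25^2 / (2*9.81) = 10.5625 / 19.62 = 0.5384 m.
h_f = 23.1347 * 0.5384 = 12.455 m.

12.455


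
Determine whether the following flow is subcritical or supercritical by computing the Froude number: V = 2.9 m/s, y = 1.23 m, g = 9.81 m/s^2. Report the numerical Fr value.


The Froude number is defined as Fr = V / sqrt(g*y).
g*y = 9.81 * 1.23 = 12.0663.
sqrt(g*y) = sqrt(12.0663) = 3.4737.
Fr = 2.9 / 3.4737 = 0.8349.
Since Fr < 1, the flow is subcritical.

0.8349


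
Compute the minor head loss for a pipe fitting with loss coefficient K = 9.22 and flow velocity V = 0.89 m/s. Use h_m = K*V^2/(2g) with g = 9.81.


Minor loss formula: h_m = K * V^2/(2g).
V^2 = 0.89^2 = 0.7921.
V^2/(2g) = 0.7921 / 19.62 = 0.0404 m.
h_m = 9.22 * 0.0404 = 0.3722 m.

0.3722


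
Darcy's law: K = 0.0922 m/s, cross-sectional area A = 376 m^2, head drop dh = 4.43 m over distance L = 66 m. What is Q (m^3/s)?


Darcy's law: Q = K * A * i, where i = dh/L.
Hydraulic gradient i = 4.43 / 66 = 0.067121.
Q = 0.0922 * 376 * 0.067121
  = 2.3269 m^3/s.

2.3269


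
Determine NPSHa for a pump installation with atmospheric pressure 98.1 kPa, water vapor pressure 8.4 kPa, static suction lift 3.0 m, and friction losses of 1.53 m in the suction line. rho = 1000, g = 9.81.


NPSHa = p_atm/(rho*g) - z_s - hf_s - p_vap/(rho*g).
p_atm/(rho*g) = 98.1*1000 / (1000*9.81) = 10.0 m.
p_vap/(rho*g) = 8.4*1000 / (1000*9.81) = 0.856 m.
NPSHa = 10.0 - 3.0 - 1.53 - 0.856
      = 4.61 m.

4.61


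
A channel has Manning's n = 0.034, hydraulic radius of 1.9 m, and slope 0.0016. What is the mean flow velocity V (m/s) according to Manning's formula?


Manning's equation gives V = (1/n) * R^(2/3) * S^(1/2).
First, compute R^(2/3) = 1.9^(2/3) = 1.534.
Next, S^(1/2) = 0.0016^(1/2) = 0.04.
Then 1/n = 1/0.034 = 29.41.
V = 29.41 * 1.534 * 0.04 = 1.8047 m/s.

1.8047


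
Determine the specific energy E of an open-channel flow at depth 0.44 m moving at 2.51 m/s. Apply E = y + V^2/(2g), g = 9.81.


Specific energy E = y + V^2/(2g).
Velocity head = V^2/(2g) = 2.51^2 / (2*9.81) = 6.3001 / 19.62 = 0.3211 m.
E = 0.44 + 0.3211 = 0.7611 m.

0.7611


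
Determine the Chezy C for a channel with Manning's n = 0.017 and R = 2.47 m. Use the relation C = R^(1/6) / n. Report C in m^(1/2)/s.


The Chezy coefficient relates to Manning's n through C = R^(1/6) / n.
R^(1/6) = 2.47^(1/6) = 1.162651.
C = 1.162651 / 0.017 = 68.39 m^(1/2)/s.

68.39


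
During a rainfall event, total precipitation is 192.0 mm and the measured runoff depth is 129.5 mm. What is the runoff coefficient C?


The runoff coefficient C = runoff depth / rainfall depth.
C = 129.5 / 192.0
  = 0.6745.

0.6745


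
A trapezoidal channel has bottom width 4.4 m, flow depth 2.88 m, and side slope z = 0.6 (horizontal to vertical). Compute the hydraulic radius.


For a trapezoidal section with side slope z:
A = (b + z*y)*y = (4.4 + 0.6*2.88)*2.88 = 17.649 m^2.
P = b + 2*y*sqrt(1 + z^2) = 4.4 + 2*2.88*sqrt(1 + 0.6^2) = 11.117 m.
R = A/P = 17.649 / 11.117 = 1.5875 m.

1.5875


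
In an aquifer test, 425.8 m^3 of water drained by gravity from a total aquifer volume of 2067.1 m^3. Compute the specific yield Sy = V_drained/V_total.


Specific yield Sy = Volume drained / Total volume.
Sy = 425.8 / 2067.1
   = 0.206.

0.206


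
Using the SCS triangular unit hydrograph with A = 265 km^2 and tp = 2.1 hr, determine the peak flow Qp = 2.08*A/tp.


SCS formula: Qp = 2.08 * A / tp.
Qp = 2.08 * 265 / 2.1
   = 551.2 / 2.1
   = 262.48 m^3/s per cm.

262.48


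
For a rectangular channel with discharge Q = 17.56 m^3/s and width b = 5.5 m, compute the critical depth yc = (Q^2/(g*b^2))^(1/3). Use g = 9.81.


Using yc = (Q^2 / (g * b^2))^(1/3):
Q^2 = 17.56^2 = 308.35.
g * b^2 = 9.81 * 5.5^2 = 9.81 * 30.25 = 296.75.
Q^2 / (g*b^2) = 308.35 / 296.75 = 1.0391.
yc = 1.0391^(1/3) = 1.0129 m.

1.0129


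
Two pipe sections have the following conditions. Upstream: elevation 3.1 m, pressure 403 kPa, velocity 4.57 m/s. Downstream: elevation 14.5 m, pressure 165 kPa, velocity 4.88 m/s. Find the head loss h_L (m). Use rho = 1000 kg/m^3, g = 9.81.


Total head at each section: H = z + p/(rho*g) + V^2/(2g).
H1 = 3.1 + 403*1000/(1000*9.81) + 4.57^2/(2*9.81)
   = 3.1 + 41.081 + 1.0645
   = 45.245 m.
H2 = 14.5 + 165*1000/(1000*9.81) + 4.88^2/(2*9.81)
   = 14.5 + 16.82 + 1.2138
   = 32.533 m.
h_L = H1 - H2 = 45.245 - 32.533 = 12.712 m.

12.712


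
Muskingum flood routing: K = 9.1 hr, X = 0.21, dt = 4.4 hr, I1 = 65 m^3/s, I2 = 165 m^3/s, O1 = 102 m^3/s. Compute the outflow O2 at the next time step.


Muskingum coefficients:
denom = 2*K*(1-X) + dt = 2*9.1*(1-0.21) + 4.4 = 18.778.
C0 = (dt - 2*K*X)/denom = (4.4 - 2*9.1*0.21)/18.778 = 0.0308.
C1 = (dt + 2*K*X)/denom = (4.4 + 2*9.1*0.21)/18.778 = 0.4379.
C2 = (2*K*(1-X) - dt)/denom = 0.5314.
O2 = C0*I2 + C1*I1 + C2*O1
   = 0.0308*165 + 0.4379*65 + 0.5314*102
   = 87.74 m^3/s.

87.74


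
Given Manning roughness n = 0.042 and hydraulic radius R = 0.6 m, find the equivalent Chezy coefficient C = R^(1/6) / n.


The Chezy coefficient relates to Manning's n through C = R^(1/6) / n.
R^(1/6) = 0.6^(1/6) = 0.918386.
C = 0.918386 / 0.042 = 21.87 m^(1/2)/s.

21.87


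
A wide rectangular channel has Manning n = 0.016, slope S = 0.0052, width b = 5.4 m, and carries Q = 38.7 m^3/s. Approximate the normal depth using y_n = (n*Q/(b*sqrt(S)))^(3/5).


We use the wide-channel approximation y_n = (n*Q/(b*sqrt(S)))^(3/5).
sqrt(S) = sqrt(0.0052) = 0.072111.
Numerator: n*Q = 0.016 * 38.7 = 0.6192.
Denominator: b*sqrt(S) = 5.4 * 0.072111 = 0.389399.
arg = 1.5901.
y_n = 1.5901^(3/5) = 1.3209 m.

1.3209


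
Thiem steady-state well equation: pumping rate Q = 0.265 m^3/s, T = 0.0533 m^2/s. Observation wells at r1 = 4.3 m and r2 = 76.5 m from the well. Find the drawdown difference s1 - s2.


Thiem equation: s1 - s2 = Q/(2*pi*T) * ln(r2/r1).
ln(r2/r1) = ln(76.5/4.3) = 2.8787.
Q/(2*pi*T) = 0.265 / (2*pi*0.0533) = 0.265 / 0.3349 = 0.7913.
s1 - s2 = 0.7913 * 2.8787 = 2.2779 m.

2.2779


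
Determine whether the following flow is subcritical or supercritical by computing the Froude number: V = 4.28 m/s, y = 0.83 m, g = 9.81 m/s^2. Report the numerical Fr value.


The Froude number is defined as Fr = V / sqrt(g*y).
g*y = 9.81 * 0.83 = 8.1423.
sqrt(g*y) = sqrt(8.1423) = 2.8535.
Fr = 4.28 / 2.8535 = 1.4999.
Since Fr > 1, the flow is supercritical.

1.4999


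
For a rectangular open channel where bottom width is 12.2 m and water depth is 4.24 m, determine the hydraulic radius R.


For a rectangular section:
Flow area A = b * y = 12.2 * 4.24 = 51.73 m^2.
Wetted perimeter P = b + 2y = 12.2 + 2*4.24 = 20.68 m.
Hydraulic radius R = A/P = 51.73 / 20.68 = 2.5014 m.

2.5014


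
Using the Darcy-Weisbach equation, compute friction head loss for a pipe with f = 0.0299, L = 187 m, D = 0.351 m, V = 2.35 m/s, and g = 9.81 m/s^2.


Darcy-Weisbach equation: h_f = f * (L/D) * V^2/(2g).
f * L/D = 0.0299 * 187/0.351 = 15.9296.
V^2/(2g) = 2.35^2 / (2*9.81) = 5.5225 / 19.62 = 0.2815 m.
h_f = 15.9296 * 0.2815 = 4.484 m.

4.484


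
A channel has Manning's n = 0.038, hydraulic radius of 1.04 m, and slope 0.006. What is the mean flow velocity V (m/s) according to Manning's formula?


Manning's equation gives V = (1/n) * R^(2/3) * S^(1/2).
First, compute R^(2/3) = 1.04^(2/3) = 1.0265.
Next, S^(1/2) = 0.006^(1/2) = 0.07746.
Then 1/n = 1/0.038 = 26.32.
V = 26.32 * 1.0265 * 0.07746 = 2.0924 m/s.

2.0924


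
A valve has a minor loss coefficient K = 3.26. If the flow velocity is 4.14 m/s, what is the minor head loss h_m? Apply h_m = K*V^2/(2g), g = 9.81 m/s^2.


Minor loss formula: h_m = K * V^2/(2g).
V^2 = 4.14^2 = 17.1396.
V^2/(2g) = 17.1396 / 19.62 = 0.8736 m.
h_m = 3.26 * 0.8736 = 2.8479 m.

2.8479


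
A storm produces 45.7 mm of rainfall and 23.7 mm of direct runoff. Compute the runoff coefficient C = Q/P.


The runoff coefficient C = runoff depth / rainfall depth.
C = 23.7 / 45.7
  = 0.5186.

0.5186


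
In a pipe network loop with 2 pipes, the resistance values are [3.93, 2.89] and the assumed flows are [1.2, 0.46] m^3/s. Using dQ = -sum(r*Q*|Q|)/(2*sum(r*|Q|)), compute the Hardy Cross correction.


Numerator terms (r*Q*|Q|): 3.93*1.2*|1.2| = 5.6592; 2.89*0.46*|0.46| = 0.6115.
Sum of numerator = 6.2707.
Denominator terms (r*|Q|): 3.93*|1.2| = 4.716; 2.89*|0.46| = 1.3294.
2 * sum of denominator = 2 * 6.0454 = 12.0908.
dQ = -6.2707 / 12.0908 = -0.5186 m^3/s.

-0.5186


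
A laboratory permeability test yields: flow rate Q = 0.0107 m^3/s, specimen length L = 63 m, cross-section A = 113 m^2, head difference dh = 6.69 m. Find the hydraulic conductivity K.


From K = Q*L / (A*dh):
Numerator: Q*L = 0.0107 * 63 = 0.6741.
Denominator: A*dh = 113 * 6.69 = 755.97.
K = 0.6741 / 755.97 = 0.000892 m/s.

0.000892


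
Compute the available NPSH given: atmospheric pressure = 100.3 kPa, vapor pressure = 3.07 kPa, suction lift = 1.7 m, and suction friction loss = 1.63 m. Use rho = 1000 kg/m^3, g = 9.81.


NPSHa = p_atm/(rho*g) - z_s - hf_s - p_vap/(rho*g).
p_atm/(rho*g) = 100.3*1000 / (1000*9.81) = 10.224 m.
p_vap/(rho*g) = 3.07*1000 / (1000*9.81) = 0.313 m.
NPSHa = 10.224 - 1.7 - 1.63 - 0.313
      = 6.58 m.

6.58


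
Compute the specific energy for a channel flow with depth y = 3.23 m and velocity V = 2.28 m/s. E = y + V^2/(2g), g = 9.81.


Specific energy E = y + V^2/(2g).
Velocity head = V^2/(2g) = 2.28^2 / (2*9.81) = 5.1984 / 19.62 = 0.265 m.
E = 3.23 + 0.265 = 3.495 m.

3.495


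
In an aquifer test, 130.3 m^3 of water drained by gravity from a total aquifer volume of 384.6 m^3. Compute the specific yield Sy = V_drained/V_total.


Specific yield Sy = Volume drained / Total volume.
Sy = 130.3 / 384.6
   = 0.3388.

0.3388


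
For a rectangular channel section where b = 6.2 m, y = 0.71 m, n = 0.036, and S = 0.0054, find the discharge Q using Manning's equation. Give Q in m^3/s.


For a rectangular channel, the cross-sectional area A = b * y = 6.2 * 0.71 = 4.4 m^2.
The wetted perimeter P = b + 2y = 6.2 + 2*0.71 = 7.62 m.
Hydraulic radius R = A/P = 4.4/7.62 = 0.5777 m.
Velocity V = (1/n)*R^(2/3)*S^(1/2) = (1/0.036)*0.5777^(2/3)*0.0054^(1/2) = 1.4159 m/s.
Discharge Q = A * V = 4.4 * 1.4159 = 6.233 m^3/s.

6.233


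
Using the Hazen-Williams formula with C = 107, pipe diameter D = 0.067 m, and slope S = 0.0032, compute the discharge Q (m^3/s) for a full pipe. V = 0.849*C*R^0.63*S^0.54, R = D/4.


For a full circular pipe, R = D/4 = 0.067/4 = 0.0168 m.
V = 0.849 * 107 * 0.0168^0.63 * 0.0032^0.54
  = 0.849 * 107 * 0.076055 * 0.044955
  = 0.3106 m/s.
Pipe area A = pi*D^2/4 = pi*0.067^2/4 = 0.0035 m^2.
Q = A * V = 0.0035 * 0.3106 = 0.0011 m^3/s.

0.0011


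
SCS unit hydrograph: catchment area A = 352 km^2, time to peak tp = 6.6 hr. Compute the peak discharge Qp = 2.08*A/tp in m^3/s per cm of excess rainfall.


SCS formula: Qp = 2.08 * A / tp.
Qp = 2.08 * 352 / 6.6
   = 732.16 / 6.6
   = 110.93 m^3/s per cm.

110.93


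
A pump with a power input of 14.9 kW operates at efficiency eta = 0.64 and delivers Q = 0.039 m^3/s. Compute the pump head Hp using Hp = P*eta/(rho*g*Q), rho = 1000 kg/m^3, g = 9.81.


Pump head formula: Hp = P * eta / (rho * g * Q).
Numerator: P * eta = 14.9 * 1000 * 0.64 = 9536.0 W.
Denominator: rho * g * Q = 1000 * 9.81 * 0.039 = 382.59.
Hp = 9536.0 / 382.59 = 24.92 m.

24.92


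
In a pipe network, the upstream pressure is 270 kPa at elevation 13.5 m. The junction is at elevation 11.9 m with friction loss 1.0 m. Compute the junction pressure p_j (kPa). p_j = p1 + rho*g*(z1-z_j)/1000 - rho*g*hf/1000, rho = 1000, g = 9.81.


Junction pressure: p_j = p1 + rho*g*(z1 - z_j)/1000 - rho*g*hf/1000.
Elevation term = 1000*9.81*(13.5 - 11.9)/1000 = 15.696 kPa.
Friction term = 1000*9.81*1.0/1000 = 9.81 kPa.
p_j = 270 + 15.696 - 9.81 = 275.89 kPa.

275.89


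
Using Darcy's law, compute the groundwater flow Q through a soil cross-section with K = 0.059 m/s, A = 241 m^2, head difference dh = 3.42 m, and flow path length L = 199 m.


Darcy's law: Q = K * A * i, where i = dh/L.
Hydraulic gradient i = 3.42 / 199 = 0.017186.
Q = 0.059 * 241 * 0.017186
  = 0.2444 m^3/s.

0.2444


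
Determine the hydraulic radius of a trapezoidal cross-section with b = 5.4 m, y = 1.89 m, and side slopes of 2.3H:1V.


For a trapezoidal section with side slope z:
A = (b + z*y)*y = (5.4 + 2.3*1.89)*1.89 = 18.422 m^2.
P = b + 2*y*sqrt(1 + z^2) = 5.4 + 2*1.89*sqrt(1 + 2.3^2) = 14.88 m.
R = A/P = 18.422 / 14.88 = 1.238 m.

1.238


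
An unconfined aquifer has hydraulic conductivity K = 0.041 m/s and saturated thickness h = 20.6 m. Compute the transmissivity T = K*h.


Transmissivity is defined as T = K * h.
T = 0.041 * 20.6
  = 0.8446 m^2/s.

0.8446


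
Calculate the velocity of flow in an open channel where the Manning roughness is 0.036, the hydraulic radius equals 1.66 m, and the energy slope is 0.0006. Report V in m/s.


Manning's equation gives V = (1/n) * R^(2/3) * S^(1/2).
First, compute R^(2/3) = 1.66^(2/3) = 1.402.
Next, S^(1/2) = 0.0006^(1/2) = 0.024495.
Then 1/n = 1/0.036 = 27.78.
V = 27.78 * 1.402 * 0.024495 = 0.9539 m/s.

0.9539


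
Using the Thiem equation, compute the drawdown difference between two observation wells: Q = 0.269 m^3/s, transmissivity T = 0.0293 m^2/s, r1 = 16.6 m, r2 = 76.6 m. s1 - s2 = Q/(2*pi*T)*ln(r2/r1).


Thiem equation: s1 - s2 = Q/(2*pi*T) * ln(r2/r1).
ln(r2/r1) = ln(76.6/16.6) = 1.5292.
Q/(2*pi*T) = 0.269 / (2*pi*0.0293) = 0.269 / 0.1841 = 1.4612.
s1 - s2 = 1.4612 * 1.5292 = 2.2344 m.

2.2344


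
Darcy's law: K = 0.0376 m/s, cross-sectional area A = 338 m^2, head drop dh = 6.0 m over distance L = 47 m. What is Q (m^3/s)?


Darcy's law: Q = K * A * i, where i = dh/L.
Hydraulic gradient i = 6.0 / 47 = 0.12766.
Q = 0.0376 * 338 * 0.12766
  = 1.6224 m^3/s.

1.6224


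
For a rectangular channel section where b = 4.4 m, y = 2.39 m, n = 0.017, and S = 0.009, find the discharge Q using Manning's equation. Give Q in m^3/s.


For a rectangular channel, the cross-sectional area A = b * y = 4.4 * 2.39 = 10.52 m^2.
The wetted perimeter P = b + 2y = 4.4 + 2*2.39 = 9.18 m.
Hydraulic radius R = A/P = 10.52/9.18 = 1.1455 m.
Velocity V = (1/n)*R^(2/3)*S^(1/2) = (1/0.017)*1.1455^(2/3)*0.009^(1/2) = 6.1096 m/s.
Discharge Q = A * V = 10.52 * 6.1096 = 64.248 m^3/s.

64.248


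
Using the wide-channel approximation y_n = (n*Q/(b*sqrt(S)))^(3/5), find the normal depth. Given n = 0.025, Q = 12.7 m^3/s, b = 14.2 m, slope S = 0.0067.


We use the wide-channel approximation y_n = (n*Q/(b*sqrt(S)))^(3/5).
sqrt(S) = sqrt(0.0067) = 0.081854.
Numerator: n*Q = 0.025 * 12.7 = 0.3175.
Denominator: b*sqrt(S) = 14.2 * 0.081854 = 1.162327.
arg = 0.2732.
y_n = 0.2732^(3/5) = 0.459 m.

0.459


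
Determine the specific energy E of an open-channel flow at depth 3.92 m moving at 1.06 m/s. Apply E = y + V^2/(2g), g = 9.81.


Specific energy E = y + V^2/(2g).
Velocity head = V^2/(2g) = 1.06^2 / (2*9.81) = 1.1236 / 19.62 = 0.0573 m.
E = 3.92 + 0.0573 = 3.9773 m.

3.9773


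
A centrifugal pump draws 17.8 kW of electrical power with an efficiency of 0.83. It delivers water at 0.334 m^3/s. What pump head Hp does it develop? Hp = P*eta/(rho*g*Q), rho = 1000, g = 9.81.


Pump head formula: Hp = P * eta / (rho * g * Q).
Numerator: P * eta = 17.8 * 1000 * 0.83 = 14774.0 W.
Denominator: rho * g * Q = 1000 * 9.81 * 0.334 = 3276.54.
Hp = 14774.0 / 3276.54 = 4.51 m.

4.51


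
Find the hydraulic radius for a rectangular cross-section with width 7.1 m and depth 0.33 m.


For a rectangular section:
Flow area A = b * y = 7.1 * 0.33 = 2.34 m^2.
Wetted perimeter P = b + 2y = 7.1 + 2*0.33 = 7.76 m.
Hydraulic radius R = A/P = 2.34 / 7.76 = 0.3019 m.

0.3019


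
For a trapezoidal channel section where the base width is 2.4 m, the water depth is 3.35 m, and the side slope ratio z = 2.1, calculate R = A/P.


For a trapezoidal section with side slope z:
A = (b + z*y)*y = (2.4 + 2.1*3.35)*3.35 = 31.607 m^2.
P = b + 2*y*sqrt(1 + z^2) = 2.4 + 2*3.35*sqrt(1 + 2.1^2) = 17.984 m.
R = A/P = 31.607 / 17.984 = 1.7575 m.

1.7575


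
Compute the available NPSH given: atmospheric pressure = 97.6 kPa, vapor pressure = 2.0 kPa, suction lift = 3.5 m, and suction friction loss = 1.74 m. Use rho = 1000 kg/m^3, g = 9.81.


NPSHa = p_atm/(rho*g) - z_s - hf_s - p_vap/(rho*g).
p_atm/(rho*g) = 97.6*1000 / (1000*9.81) = 9.949 m.
p_vap/(rho*g) = 2.0*1000 / (1000*9.81) = 0.204 m.
NPSHa = 9.949 - 3.5 - 1.74 - 0.204
      = 4.51 m.

4.51


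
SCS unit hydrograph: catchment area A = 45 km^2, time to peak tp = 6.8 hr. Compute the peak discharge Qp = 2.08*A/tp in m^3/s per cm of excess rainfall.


SCS formula: Qp = 2.08 * A / tp.
Qp = 2.08 * 45 / 6.8
   = 93.6 / 6.8
   = 13.76 m^3/s per cm.

13.76


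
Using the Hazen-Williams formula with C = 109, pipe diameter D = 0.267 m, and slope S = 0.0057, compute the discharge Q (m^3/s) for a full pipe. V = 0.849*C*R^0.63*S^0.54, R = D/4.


For a full circular pipe, R = D/4 = 0.267/4 = 0.0668 m.
V = 0.849 * 109 * 0.0668^0.63 * 0.0057^0.54
  = 0.849 * 109 * 0.181721 * 0.061401
  = 1.0325 m/s.
Pipe area A = pi*D^2/4 = pi*0.267^2/4 = 0.056 m^2.
Q = A * V = 0.056 * 1.0325 = 0.0578 m^3/s.

0.0578


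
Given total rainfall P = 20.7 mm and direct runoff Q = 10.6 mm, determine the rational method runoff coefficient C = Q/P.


The runoff coefficient C = runoff depth / rainfall depth.
C = 10.6 / 20.7
  = 0.5121.

0.5121


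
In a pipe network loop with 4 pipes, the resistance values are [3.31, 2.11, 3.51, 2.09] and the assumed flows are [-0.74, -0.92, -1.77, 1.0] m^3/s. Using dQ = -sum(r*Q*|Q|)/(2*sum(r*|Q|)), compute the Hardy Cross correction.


Numerator terms (r*Q*|Q|): 3.31*-0.74*|-0.74| = -1.8126; 2.11*-0.92*|-0.92| = -1.7859; 3.51*-1.77*|-1.77| = -10.9965; 2.09*1.0*|1.0| = 2.09.
Sum of numerator = -12.5049.
Denominator terms (r*|Q|): 3.31*|-0.74| = 2.4494; 2.11*|-0.92| = 1.9412; 3.51*|-1.77| = 6.2127; 2.09*|1.0| = 2.09.
2 * sum of denominator = 2 * 12.6933 = 25.3866.
dQ = --12.5049 / 25.3866 = 0.4926 m^3/s.

0.4926


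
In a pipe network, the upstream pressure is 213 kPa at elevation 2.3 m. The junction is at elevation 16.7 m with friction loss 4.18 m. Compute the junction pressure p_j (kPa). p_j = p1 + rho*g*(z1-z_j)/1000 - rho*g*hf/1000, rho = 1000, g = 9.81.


Junction pressure: p_j = p1 + rho*g*(z1 - z_j)/1000 - rho*g*hf/1000.
Elevation term = 1000*9.81*(2.3 - 16.7)/1000 = -141.264 kPa.
Friction term = 1000*9.81*4.18/1000 = 41.006 kPa.
p_j = 213 + -141.264 - 41.006 = 30.73 kPa.

30.73


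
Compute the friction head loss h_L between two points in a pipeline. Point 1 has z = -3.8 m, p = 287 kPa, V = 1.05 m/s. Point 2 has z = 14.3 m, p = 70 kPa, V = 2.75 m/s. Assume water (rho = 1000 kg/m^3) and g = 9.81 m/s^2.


Total head at each section: H = z + p/(rho*g) + V^2/(2g).
H1 = -3.8 + 287*1000/(1000*9.81) + 1.05^2/(2*9.81)
   = -3.8 + 29.256 + 0.0562
   = 25.512 m.
H2 = 14.3 + 70*1000/(1000*9.81) + 2.75^2/(2*9.81)
   = 14.3 + 7.136 + 0.3854
   = 21.821 m.
h_L = H1 - H2 = 25.512 - 21.821 = 3.691 m.

3.691


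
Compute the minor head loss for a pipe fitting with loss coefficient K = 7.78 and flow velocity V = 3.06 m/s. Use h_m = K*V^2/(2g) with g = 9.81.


Minor loss formula: h_m = K * V^2/(2g).
V^2 = 3.06^2 = 9.3636.
V^2/(2g) = 9.3636 / 19.62 = 0.4772 m.
h_m = 7.78 * 0.4772 = 3.713 m.

3.713


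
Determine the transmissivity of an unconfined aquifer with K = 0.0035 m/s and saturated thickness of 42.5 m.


Transmissivity is defined as T = K * h.
T = 0.0035 * 42.5
  = 0.1487 m^2/s.

0.1487


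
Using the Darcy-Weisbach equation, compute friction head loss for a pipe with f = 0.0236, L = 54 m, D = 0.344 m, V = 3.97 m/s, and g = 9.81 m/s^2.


Darcy-Weisbach equation: h_f = f * (L/D) * V^2/(2g).
f * L/D = 0.0236 * 54/0.344 = 3.7047.
V^2/(2g) = 3.97^2 / (2*9.81) = 15.7609 / 19.62 = 0.8033 m.
h_f = 3.7047 * 0.8033 = 2.976 m.

2.976


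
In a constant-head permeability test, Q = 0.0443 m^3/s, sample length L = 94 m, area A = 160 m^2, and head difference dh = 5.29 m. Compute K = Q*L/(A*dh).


From K = Q*L / (A*dh):
Numerator: Q*L = 0.0443 * 94 = 4.1642.
Denominator: A*dh = 160 * 5.29 = 846.4.
K = 4.1642 / 846.4 = 0.00492 m/s.

0.00492


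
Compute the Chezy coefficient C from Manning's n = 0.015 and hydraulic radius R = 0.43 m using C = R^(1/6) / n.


The Chezy coefficient relates to Manning's n through C = R^(1/6) / n.
R^(1/6) = 0.43^(1/6) = 0.868783.
C = 0.868783 / 0.015 = 57.92 m^(1/2)/s.

57.92


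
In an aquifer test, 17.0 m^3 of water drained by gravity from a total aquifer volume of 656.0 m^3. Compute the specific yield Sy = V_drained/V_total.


Specific yield Sy = Volume drained / Total volume.
Sy = 17.0 / 656.0
   = 0.0259.

0.0259


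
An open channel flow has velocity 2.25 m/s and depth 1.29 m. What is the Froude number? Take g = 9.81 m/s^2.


The Froude number is defined as Fr = V / sqrt(g*y).
g*y = 9.81 * 1.29 = 12.6549.
sqrt(g*y) = sqrt(12.6549) = 3.5574.
Fr = 2.25 / 3.5574 = 0.6325.

0.6325


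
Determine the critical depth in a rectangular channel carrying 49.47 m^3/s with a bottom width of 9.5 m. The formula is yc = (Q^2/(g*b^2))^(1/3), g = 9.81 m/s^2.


Using yc = (Q^2 / (g * b^2))^(1/3):
Q^2 = 49.47^2 = 2447.28.
g * b^2 = 9.81 * 9.5^2 = 9.81 * 90.25 = 885.35.
Q^2 / (g*b^2) = 2447.28 / 885.35 = 2.7642.
yc = 2.7642^(1/3) = 1.4034 m.

1.4034


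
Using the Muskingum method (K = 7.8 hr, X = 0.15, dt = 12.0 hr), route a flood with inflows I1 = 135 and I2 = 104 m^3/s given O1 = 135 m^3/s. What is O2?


Muskingum coefficients:
denom = 2*K*(1-X) + dt = 2*7.8*(1-0.15) + 12.0 = 25.26.
C0 = (dt - 2*K*X)/denom = (12.0 - 2*7.8*0.15)/25.26 = 0.3824.
C1 = (dt + 2*K*X)/denom = (12.0 + 2*7.8*0.15)/25.26 = 0.5677.
C2 = (2*K*(1-X) - dt)/denom = 0.0499.
O2 = C0*I2 + C1*I1 + C2*O1
   = 0.3824*104 + 0.5677*135 + 0.0499*135
   = 123.14 m^3/s.

123.14


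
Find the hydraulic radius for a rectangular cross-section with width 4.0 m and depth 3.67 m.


For a rectangular section:
Flow area A = b * y = 4.0 * 3.67 = 14.68 m^2.
Wetted perimeter P = b + 2y = 4.0 + 2*3.67 = 11.34 m.
Hydraulic radius R = A/P = 14.68 / 11.34 = 1.2945 m.

1.2945


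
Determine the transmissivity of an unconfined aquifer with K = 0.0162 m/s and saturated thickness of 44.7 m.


Transmissivity is defined as T = K * h.
T = 0.0162 * 44.7
  = 0.7241 m^2/s.

0.7241


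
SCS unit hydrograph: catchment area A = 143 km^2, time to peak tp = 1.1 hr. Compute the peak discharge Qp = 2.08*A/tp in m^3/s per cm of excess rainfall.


SCS formula: Qp = 2.08 * A / tp.
Qp = 2.08 * 143 / 1.1
   = 297.44 / 1.1
   = 270.4 m^3/s per cm.

270.4


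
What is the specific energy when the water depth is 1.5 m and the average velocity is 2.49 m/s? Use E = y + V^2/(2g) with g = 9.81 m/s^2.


Specific energy E = y + V^2/(2g).
Velocity head = V^2/(2g) = 2.49^2 / (2*9.81) = 6.2001 / 19.62 = 0.316 m.
E = 1.5 + 0.316 = 1.816 m.

1.816


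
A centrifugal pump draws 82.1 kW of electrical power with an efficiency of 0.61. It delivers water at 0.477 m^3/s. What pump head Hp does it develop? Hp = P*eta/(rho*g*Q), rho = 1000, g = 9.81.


Pump head formula: Hp = P * eta / (rho * g * Q).
Numerator: P * eta = 82.1 * 1000 * 0.61 = 50081.0 W.
Denominator: rho * g * Q = 1000 * 9.81 * 0.477 = 4679.37.
Hp = 50081.0 / 4679.37 = 10.7 m.

10.7


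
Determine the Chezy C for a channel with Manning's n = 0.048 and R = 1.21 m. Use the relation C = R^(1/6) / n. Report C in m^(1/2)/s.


The Chezy coefficient relates to Manning's n through C = R^(1/6) / n.
R^(1/6) = 1.21^(1/6) = 1.03228.
C = 1.03228 / 0.048 = 21.51 m^(1/2)/s.

21.51


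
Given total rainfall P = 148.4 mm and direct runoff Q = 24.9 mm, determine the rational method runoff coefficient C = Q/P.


The runoff coefficient C = runoff depth / rainfall depth.
C = 24.9 / 148.4
  = 0.1678.

0.1678


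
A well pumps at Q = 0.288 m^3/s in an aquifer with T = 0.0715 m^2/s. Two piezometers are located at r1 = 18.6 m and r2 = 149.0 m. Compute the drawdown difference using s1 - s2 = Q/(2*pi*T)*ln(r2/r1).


Thiem equation: s1 - s2 = Q/(2*pi*T) * ln(r2/r1).
ln(r2/r1) = ln(149.0/18.6) = 2.0808.
Q/(2*pi*T) = 0.288 / (2*pi*0.0715) = 0.288 / 0.4492 = 0.6411.
s1 - s2 = 0.6411 * 2.0808 = 1.3339 m.

1.3339


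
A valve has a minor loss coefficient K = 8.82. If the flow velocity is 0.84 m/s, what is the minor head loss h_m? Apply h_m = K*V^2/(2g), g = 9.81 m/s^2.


Minor loss formula: h_m = K * V^2/(2g).
V^2 = 0.84^2 = 0.7056.
V^2/(2g) = 0.7056 / 19.62 = 0.036 m.
h_m = 8.82 * 0.036 = 0.3172 m.

0.3172


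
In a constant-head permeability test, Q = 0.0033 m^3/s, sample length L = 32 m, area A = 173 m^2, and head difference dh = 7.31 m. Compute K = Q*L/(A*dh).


From K = Q*L / (A*dh):
Numerator: Q*L = 0.0033 * 32 = 0.1056.
Denominator: A*dh = 173 * 7.31 = 1264.63.
K = 0.1056 / 1264.63 = 8.4e-05 m/s.

8.4e-05


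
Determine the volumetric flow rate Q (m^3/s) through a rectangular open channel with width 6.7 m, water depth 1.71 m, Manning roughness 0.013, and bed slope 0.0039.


For a rectangular channel, the cross-sectional area A = b * y = 6.7 * 1.71 = 11.46 m^2.
The wetted perimeter P = b + 2y = 6.7 + 2*1.71 = 10.12 m.
Hydraulic radius R = A/P = 11.46/10.12 = 1.1321 m.
Velocity V = (1/n)*R^(2/3)*S^(1/2) = (1/0.013)*1.1321^(2/3)*0.0039^(1/2) = 5.2181 m/s.
Discharge Q = A * V = 11.46 * 5.2181 = 59.784 m^3/s.

59.784


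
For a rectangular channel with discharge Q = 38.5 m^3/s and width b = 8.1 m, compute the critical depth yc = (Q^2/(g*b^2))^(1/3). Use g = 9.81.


Using yc = (Q^2 / (g * b^2))^(1/3):
Q^2 = 38.5^2 = 1482.25.
g * b^2 = 9.81 * 8.1^2 = 9.81 * 65.61 = 643.63.
Q^2 / (g*b^2) = 1482.25 / 643.63 = 2.303.
yc = 2.303^(1/3) = 1.3206 m.

1.3206


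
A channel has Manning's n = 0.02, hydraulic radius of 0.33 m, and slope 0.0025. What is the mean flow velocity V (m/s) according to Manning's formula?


Manning's equation gives V = (1/n) * R^(2/3) * S^(1/2).
First, compute R^(2/3) = 0.33^(2/3) = 0.4775.
Next, S^(1/2) = 0.0025^(1/2) = 0.05.
Then 1/n = 1/0.02 = 50.0.
V = 50.0 * 0.4775 * 0.05 = 1.1938 m/s.

1.1938


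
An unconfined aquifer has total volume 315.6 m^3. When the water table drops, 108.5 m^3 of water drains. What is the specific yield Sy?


Specific yield Sy = Volume drained / Total volume.
Sy = 108.5 / 315.6
   = 0.3438.

0.3438


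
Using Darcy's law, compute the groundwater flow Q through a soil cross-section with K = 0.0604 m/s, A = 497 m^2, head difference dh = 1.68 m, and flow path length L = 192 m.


Darcy's law: Q = K * A * i, where i = dh/L.
Hydraulic gradient i = 1.68 / 192 = 0.00875.
Q = 0.0604 * 497 * 0.00875
  = 0.2627 m^3/s.

0.2627


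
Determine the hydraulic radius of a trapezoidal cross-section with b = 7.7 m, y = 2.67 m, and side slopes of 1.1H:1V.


For a trapezoidal section with side slope z:
A = (b + z*y)*y = (7.7 + 1.1*2.67)*2.67 = 28.401 m^2.
P = b + 2*y*sqrt(1 + z^2) = 7.7 + 2*2.67*sqrt(1 + 1.1^2) = 15.638 m.
R = A/P = 28.401 / 15.638 = 1.8161 m.

1.8161


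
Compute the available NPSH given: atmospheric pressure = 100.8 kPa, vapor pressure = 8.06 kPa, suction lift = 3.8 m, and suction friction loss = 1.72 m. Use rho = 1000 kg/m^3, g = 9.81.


NPSHa = p_atm/(rho*g) - z_s - hf_s - p_vap/(rho*g).
p_atm/(rho*g) = 100.8*1000 / (1000*9.81) = 10.275 m.
p_vap/(rho*g) = 8.06*1000 / (1000*9.81) = 0.822 m.
NPSHa = 10.275 - 3.8 - 1.72 - 0.822
      = 3.93 m.

3.93


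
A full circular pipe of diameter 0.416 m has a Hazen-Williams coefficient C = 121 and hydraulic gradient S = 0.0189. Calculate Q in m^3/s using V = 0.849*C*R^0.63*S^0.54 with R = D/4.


For a full circular pipe, R = D/4 = 0.416/4 = 0.104 m.
V = 0.849 * 121 * 0.104^0.63 * 0.0189^0.54
  = 0.849 * 121 * 0.240287 * 0.117298
  = 2.8954 m/s.
Pipe area A = pi*D^2/4 = pi*0.416^2/4 = 0.1359 m^2.
Q = A * V = 0.1359 * 2.8954 = 0.3935 m^3/s.

0.3935


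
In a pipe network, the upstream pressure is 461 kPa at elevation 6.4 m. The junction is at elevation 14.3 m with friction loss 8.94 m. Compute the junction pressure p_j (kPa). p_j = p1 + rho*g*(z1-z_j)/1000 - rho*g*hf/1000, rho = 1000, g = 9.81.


Junction pressure: p_j = p1 + rho*g*(z1 - z_j)/1000 - rho*g*hf/1000.
Elevation term = 1000*9.81*(6.4 - 14.3)/1000 = -77.499 kPa.
Friction term = 1000*9.81*8.94/1000 = 87.701 kPa.
p_j = 461 + -77.499 - 87.701 = 295.8 kPa.

295.8


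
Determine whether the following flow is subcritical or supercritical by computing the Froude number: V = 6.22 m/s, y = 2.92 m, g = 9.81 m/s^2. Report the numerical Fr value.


The Froude number is defined as Fr = V / sqrt(g*y).
g*y = 9.81 * 2.92 = 28.6452.
sqrt(g*y) = sqrt(28.6452) = 5.3521.
Fr = 6.22 / 5.3521 = 1.1622.
Since Fr > 1, the flow is supercritical.

1.1622


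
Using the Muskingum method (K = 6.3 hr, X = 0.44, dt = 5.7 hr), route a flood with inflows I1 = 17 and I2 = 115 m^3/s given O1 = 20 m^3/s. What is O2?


Muskingum coefficients:
denom = 2*K*(1-X) + dt = 2*6.3*(1-0.44) + 5.7 = 12.756.
C0 = (dt - 2*K*X)/denom = (5.7 - 2*6.3*0.44)/12.756 = 0.0122.
C1 = (dt + 2*K*X)/denom = (5.7 + 2*6.3*0.44)/12.756 = 0.8815.
C2 = (2*K*(1-X) - dt)/denom = 0.1063.
O2 = C0*I2 + C1*I1 + C2*O1
   = 0.0122*115 + 0.8815*17 + 0.1063*20
   = 18.52 m^3/s.

18.52


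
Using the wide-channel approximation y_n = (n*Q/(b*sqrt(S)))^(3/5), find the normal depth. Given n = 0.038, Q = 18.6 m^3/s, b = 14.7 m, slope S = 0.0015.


We use the wide-channel approximation y_n = (n*Q/(b*sqrt(S)))^(3/5).
sqrt(S) = sqrt(0.0015) = 0.03873.
Numerator: n*Q = 0.038 * 18.6 = 0.7068.
Denominator: b*sqrt(S) = 14.7 * 0.03873 = 0.569331.
arg = 1.2415.
y_n = 1.2415^(3/5) = 1.1386 m.

1.1386


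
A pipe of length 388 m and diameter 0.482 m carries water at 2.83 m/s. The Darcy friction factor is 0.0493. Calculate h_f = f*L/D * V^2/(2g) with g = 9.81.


Darcy-Weisbach equation: h_f = f * (L/D) * V^2/(2g).
f * L/D = 0.0493 * 388/0.482 = 39.6855.
V^2/(2g) = 2.83^2 / (2*9.81) = 8.0089 / 19.62 = 0.4082 m.
h_f = 39.6855 * 0.4082 = 16.2 m.

16.2


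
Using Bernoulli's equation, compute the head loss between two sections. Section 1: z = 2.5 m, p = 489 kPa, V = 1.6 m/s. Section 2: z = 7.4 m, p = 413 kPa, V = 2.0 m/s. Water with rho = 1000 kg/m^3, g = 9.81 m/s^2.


Total head at each section: H = z + p/(rho*g) + V^2/(2g).
H1 = 2.5 + 489*1000/(1000*9.81) + 1.6^2/(2*9.81)
   = 2.5 + 49.847 + 0.1305
   = 52.478 m.
H2 = 7.4 + 413*1000/(1000*9.81) + 2.0^2/(2*9.81)
   = 7.4 + 42.1 + 0.2039
   = 49.704 m.
h_L = H1 - H2 = 52.478 - 49.704 = 2.774 m.

2.774


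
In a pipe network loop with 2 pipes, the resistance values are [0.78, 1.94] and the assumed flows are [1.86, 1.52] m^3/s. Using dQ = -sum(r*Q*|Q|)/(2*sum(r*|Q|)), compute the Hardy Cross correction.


Numerator terms (r*Q*|Q|): 0.78*1.86*|1.86| = 2.6985; 1.94*1.52*|1.52| = 4.4822.
Sum of numerator = 7.1807.
Denominator terms (r*|Q|): 0.78*|1.86| = 1.4508; 1.94*|1.52| = 2.9488.
2 * sum of denominator = 2 * 4.3996 = 8.7992.
dQ = -7.1807 / 8.7992 = -0.8161 m^3/s.

-0.8161


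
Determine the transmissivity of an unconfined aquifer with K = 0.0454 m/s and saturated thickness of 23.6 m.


Transmissivity is defined as T = K * h.
T = 0.0454 * 23.6
  = 1.0714 m^2/s.

1.0714
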